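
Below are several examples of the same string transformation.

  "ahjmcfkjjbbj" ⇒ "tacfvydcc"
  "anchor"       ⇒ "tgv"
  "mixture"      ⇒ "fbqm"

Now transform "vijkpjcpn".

Each output is the input with this applied: delete the last 3 characters, then shift every letter 7 places backward in the alphabet (wrapping around).
Starting from "vijkpjcpn": after the first operation, "vijkpj"; after the second, "obcdic".

obcdic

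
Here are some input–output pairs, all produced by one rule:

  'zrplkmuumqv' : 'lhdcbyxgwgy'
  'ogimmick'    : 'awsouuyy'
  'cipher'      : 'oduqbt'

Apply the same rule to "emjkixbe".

qqynvjwu

Each output is the input with this applied: take characters alternately from the front and the back (1st, last, 2nd, 2nd-last, ...), then shift every letter 12 places forward in the alphabet (wrapping around).
Working it through for "emjkixbe": intermediate "eembjxki", final "qqynvjwu".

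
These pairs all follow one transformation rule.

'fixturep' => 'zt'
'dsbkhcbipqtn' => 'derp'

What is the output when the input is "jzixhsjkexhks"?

The pattern: keep one character in every 3, starting at position 3 (positions 3rd, 6th, 9th, ...), then shift every letter 2 places forward in the alphabet (wrapping around).
Doing the same to "jzixhsjkexhks": "kugm".

kugm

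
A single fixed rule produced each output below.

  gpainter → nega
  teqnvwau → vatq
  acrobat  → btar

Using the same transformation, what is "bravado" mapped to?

aoba

The pattern: keep every other character starting from the first (positions 1st, 3rd, 5th, ...), then move the last 2 characters to the front (rotate right by 2).
For "bravado", step one produces "baao"; step two turns that into "aoba".
(Check on "gpainter": → "gane" → "nega" ✓)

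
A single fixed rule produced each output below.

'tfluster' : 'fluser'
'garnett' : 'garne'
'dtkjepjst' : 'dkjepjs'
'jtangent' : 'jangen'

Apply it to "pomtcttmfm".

pomcmfm

The transformation: remove every "t".
Applying that to "pomtcttmfm" gives "pomcmfm".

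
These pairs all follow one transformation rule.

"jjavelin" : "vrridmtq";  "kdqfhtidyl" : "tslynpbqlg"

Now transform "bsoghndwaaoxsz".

hjawopvleiiwfa

The transformation: shift every letter 8 places forward in the alphabet (wrapping around), then move the last character to the front.
"bsoghndwaaoxsz" → "jawopvleiiwfah" → "hjawopvleiiwfa".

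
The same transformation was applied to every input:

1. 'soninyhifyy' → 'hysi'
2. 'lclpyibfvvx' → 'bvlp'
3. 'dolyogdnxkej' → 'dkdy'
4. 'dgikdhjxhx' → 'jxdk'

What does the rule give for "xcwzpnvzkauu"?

The pattern: keep one character in every 3, starting at position 1 (positions 1st, 4th, 7th, ...), then swap the front and back halves of the string.
"xcwzpnvzkauu" → "xzva" → "vaxz".

vaxz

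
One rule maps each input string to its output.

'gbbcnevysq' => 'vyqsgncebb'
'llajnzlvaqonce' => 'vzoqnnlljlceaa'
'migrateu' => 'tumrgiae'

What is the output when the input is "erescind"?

rsineecd

The rule is to sort the characters into reverse alphabetical order, then swap each adjacent pair of characters (1↔2, 3↔4, ...).
"erescind" → "srnieedc" → "rsineecd".
(Check on "migrateu": → "utrmigea" → "tumrgiae" ✓)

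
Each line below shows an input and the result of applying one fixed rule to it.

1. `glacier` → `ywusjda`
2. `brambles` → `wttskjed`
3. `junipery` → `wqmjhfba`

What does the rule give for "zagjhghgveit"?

In each case the input is transformed by: shift every letter 8 places backward in the alphabet (wrapping around), then sort the characters into reverse alphabetical order.
Working it through for "zagjhghgveit": intermediate "rsybzyzynwal", final "zzyyywsrnlba".

zzyyywsrnlba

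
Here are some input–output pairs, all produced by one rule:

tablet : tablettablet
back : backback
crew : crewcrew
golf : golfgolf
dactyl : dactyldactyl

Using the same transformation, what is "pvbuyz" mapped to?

The transformation: write the whole string twice.
Applying that to "pvbuyz" gives "pvbuyzpvbuyz".

pvbuyzpvbuyz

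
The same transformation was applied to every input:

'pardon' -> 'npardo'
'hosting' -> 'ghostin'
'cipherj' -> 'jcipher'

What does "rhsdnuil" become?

In each case the input is transformed by: move the last character to the front.
On "rhsdnuil" that produces "lrhsdnui".

lrhsdnui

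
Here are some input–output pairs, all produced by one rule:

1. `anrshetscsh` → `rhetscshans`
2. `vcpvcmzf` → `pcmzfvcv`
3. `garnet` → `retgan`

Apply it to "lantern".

In each case the input is transformed by: move the first 3 characters to the end (rotate left by 3), then swap the first and last characters.
So "lantern" becomes "nernlat".
(Check on "vcpvcmzf": → "vcmzfvcp" → "pcmzfvcv" ✓)

nernlat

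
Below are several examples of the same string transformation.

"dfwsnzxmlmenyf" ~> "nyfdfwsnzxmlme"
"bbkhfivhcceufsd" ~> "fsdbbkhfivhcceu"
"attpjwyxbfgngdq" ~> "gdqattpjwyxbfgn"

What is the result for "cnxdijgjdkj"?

dkjcnxdijgj

Looking at the pairs, the operation is to move the last 3 characters to the front (rotate right by 3).
"cnxdijgjdkj" → "dkjcnxdijgj".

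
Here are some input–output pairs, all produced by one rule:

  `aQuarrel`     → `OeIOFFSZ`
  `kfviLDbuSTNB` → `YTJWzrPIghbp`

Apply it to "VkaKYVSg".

What's happening: flip the case of every letter, then shift every letter 12 places backward in the alphabet (wrapping around).
Starting from "VkaKYVSg": after the first operation, "vKAkyvsG"; after the second, "jYOymjgU".
(Check on "aQuarrel": → "AqUARREL" → "OeIOFFSZ" ✓)

jYOymjgU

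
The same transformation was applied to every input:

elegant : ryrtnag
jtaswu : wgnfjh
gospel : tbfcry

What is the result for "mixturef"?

zvkghers

Rule — shift every letter 13 places forward in the alphabet (wrapping around) — i.e. ROT13.
For "mixturef" the result is "zvkghers".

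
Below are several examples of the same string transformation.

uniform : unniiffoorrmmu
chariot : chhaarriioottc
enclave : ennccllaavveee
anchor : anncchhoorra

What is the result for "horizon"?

Looking at the pairs, the operation is to double every character, then move the first character to the end.
Working it through for "horizon": intermediate "hhoorriizzoonn", final "hoorriizzoonnh".

hoorriizzoonnh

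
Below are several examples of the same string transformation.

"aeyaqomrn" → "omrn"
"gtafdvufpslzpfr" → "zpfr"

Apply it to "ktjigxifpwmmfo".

The rule is to keep only the last 4 characters.
Applying that to "ktjigxifpwmmfo" gives "mmfo".

mmfo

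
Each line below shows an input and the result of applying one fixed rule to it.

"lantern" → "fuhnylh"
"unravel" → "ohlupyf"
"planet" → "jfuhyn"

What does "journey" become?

diolhys

The transformation: shift every letter 6 places backward in the alphabet (wrapping around).
"journey" → "diolhys".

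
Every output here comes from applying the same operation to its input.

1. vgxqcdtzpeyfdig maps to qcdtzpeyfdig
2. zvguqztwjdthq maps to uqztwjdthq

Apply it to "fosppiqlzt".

In each case the input is transformed by: delete the first 3 characters.
On "fosppiqlzt" that produces "ppiqlzt".

ppiqlzt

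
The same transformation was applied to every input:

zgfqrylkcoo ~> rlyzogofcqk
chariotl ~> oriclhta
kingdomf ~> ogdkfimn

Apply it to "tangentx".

Looking at the pairs, the operation is to take characters alternately from the front and the back (1st, last, 2nd, 2nd-last, ...), then move the last 3 characters to the front (rotate right by 3).
On "tangentx": the first step gives "txatnnge", and the second then gives "ngetxatn".

ngetxatn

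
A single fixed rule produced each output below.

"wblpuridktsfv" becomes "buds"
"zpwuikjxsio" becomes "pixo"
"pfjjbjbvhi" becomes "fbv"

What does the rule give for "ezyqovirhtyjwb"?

Each output is the input with this applied: keep one character in every 3, starting at position 2 (positions 2nd, 5th, 8th, ...).
On "ezyqovirhtyjwb" that produces "zoryb".

zoryb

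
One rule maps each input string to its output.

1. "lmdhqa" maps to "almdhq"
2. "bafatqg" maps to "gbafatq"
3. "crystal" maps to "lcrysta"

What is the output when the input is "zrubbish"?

Looking at the pairs, the operation is to move the last character to the front.
For "zrubbish" the result is "hzrubbis".

hzrubbis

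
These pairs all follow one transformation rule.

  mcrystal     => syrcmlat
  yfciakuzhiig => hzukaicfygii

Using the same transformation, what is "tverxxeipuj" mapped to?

The transformation: reverse the string, then move the first 3 characters to the end (rotate left by 3).
Working it through for "tverxxeipuj": intermediate "jupiexxrevt", final "iexxrevtjup".

iexxrevtjup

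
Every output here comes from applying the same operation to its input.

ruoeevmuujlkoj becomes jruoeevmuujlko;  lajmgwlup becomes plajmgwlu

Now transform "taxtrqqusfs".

The transformation: move the last character to the front.
For "taxtrqqusfs" the result is "staxtrqqusf".

staxtrqqusf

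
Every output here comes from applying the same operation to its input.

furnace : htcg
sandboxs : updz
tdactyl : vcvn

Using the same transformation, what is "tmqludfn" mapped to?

vswh

In each case the input is transformed by: shift every letter 2 places forward in the alphabet (wrapping around), then keep every other character starting from the first (positions 1st, 3rd, 5th, ...).
"tmqludfn" → "vosnwfhp" → "vswh".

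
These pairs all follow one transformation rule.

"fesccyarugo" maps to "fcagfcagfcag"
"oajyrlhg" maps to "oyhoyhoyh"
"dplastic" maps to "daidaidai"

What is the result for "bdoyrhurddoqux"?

byudubyudubyudu

The rule is to keep one character in every 3, starting at position 1 (positions 1st, 4th, 7th, ...), then write the whole string 3 times in a row.
Doing the same to "bdoyrhurddoqux": "byudubyudubyudu".
(Check on "oajyrlhg": → "oyh" → "oyhoyhoyh" ✓)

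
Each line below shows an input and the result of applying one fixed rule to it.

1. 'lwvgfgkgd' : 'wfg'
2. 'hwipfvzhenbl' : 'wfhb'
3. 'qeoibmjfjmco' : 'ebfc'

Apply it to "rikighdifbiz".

What's happening: keep one character in every 3, starting at position 2 (positions 2nd, 5th, 8th, ...).
For "rikighdifbiz" the result is "igii".

igii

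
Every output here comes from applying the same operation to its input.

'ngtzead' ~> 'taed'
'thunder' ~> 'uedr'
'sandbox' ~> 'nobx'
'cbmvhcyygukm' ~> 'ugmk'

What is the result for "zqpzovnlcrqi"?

What's happening: swap each adjacent pair of characters (1↔2, 3↔4, ...), then keep only the last 4 characters.
On "zqpzovnlcrqi": the first step gives "qzzpvolnrciq", and the second then gives "rciq".
(Check on "cbmvhcyygukm": → "bcvmchyyugmk" → "ugmk" ✓)

rciq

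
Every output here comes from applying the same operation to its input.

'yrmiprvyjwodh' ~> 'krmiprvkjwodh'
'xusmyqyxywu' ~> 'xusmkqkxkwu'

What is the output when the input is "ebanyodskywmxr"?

Rule — replace every "y" with "k".
Applying that to "ebanyodskywmxr" gives "ebankodskkwmxr".

ebankodskkwmxr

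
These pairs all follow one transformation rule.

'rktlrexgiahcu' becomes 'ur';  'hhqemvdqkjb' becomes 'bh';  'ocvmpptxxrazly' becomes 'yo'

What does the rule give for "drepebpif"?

Looking at the pairs, the operation is to move the first character to the end, then keep only the last 2 characters.
Working it through for "drepebpif": intermediate "repebpifd", final "fd".

fd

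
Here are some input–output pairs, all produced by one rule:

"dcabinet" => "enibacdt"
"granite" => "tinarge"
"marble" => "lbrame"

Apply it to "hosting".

Each output is the input with this applied: reverse the string, then move the first character to the end.
Applying that to "hosting" gives "nitsohg".

nitsohg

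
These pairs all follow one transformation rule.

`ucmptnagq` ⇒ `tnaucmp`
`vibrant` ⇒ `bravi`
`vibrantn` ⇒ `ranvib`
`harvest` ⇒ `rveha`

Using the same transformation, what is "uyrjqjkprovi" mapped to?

Rule — delete the last 2 characters, then move the last 3 characters to the front (rotate right by 3).
Doing the same to "uyrjqjkprovi": "prouyrjqjk".

prouyrjqjk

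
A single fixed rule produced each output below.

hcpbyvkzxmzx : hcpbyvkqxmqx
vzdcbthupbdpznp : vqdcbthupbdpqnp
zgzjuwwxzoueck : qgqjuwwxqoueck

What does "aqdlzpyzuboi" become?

aqdlqpyquboi

Rule — replace every "z" with "q".
So "aqdlzpyzuboi" becomes "aqdlqpyquboi".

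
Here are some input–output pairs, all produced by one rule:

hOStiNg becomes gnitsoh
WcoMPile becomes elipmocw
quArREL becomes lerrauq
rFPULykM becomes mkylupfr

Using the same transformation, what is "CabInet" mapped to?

Looking at the pairs, the operation is to reverse the string, then convert every letter to lowercase.
"CabInet" → "tenIbaC" → "tenibac".

tenibac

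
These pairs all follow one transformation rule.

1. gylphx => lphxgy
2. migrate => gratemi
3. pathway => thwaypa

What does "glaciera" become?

acieragl

What's happening: move the first 2 characters to the end (rotate left by 2).
"glaciera" → "acieragl".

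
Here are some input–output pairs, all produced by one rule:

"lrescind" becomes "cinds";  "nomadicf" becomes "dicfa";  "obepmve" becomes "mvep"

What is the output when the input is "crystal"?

The transformation: delete the first 3 characters, then move the first character to the end.
Applying both steps to "crystal": "stal", then "tals".

tals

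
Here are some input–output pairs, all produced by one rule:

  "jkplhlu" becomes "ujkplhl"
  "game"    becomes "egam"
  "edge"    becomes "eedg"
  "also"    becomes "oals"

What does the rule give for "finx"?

The transformation: move the last character to the front.
So "finx" becomes "xfin".

xfin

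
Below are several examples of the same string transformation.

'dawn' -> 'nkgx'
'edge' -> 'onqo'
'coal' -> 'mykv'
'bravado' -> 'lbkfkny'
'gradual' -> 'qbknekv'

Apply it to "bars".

lkbc

Each output is the input with this applied: shift every letter 10 places forward in the alphabet (wrapping around).
For "bars" the result is "lkbc".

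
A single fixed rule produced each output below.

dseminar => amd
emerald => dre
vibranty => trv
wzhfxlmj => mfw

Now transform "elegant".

What's happening: keep one character in every 3, starting at position 1 (positions 1st, 4th, 7th, ...), then reverse the string.
Working it through for "elegant": intermediate "egt", final "tge".

tge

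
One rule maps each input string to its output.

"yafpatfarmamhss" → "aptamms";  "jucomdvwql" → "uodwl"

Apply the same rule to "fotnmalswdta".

onasda

The rule is to keep every other character starting from the second (positions 2nd, 4th, 6th, ...).
For "fotnmalswdta" the result is "onasda".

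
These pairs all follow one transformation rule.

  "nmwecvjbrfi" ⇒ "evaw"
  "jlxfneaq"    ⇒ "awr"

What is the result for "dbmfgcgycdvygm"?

Rule — keep one character in every 3, starting at position 1 (positions 1st, 4th, 7th, ...), then shift every letter 9 places backward in the alphabet (wrapping around).
"dbmfgcgycdvygm" → "dfgdg" → "uwxux".

uwxux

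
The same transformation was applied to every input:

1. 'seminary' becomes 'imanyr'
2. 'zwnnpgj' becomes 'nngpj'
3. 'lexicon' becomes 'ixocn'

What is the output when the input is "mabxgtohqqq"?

Looking at the pairs, the operation is to swap each adjacent pair of characters (1↔2, 3↔4, ...), then delete the first 2 characters.
On "mabxgtohqqq": the first step gives "amxbtghoqqq", and the second then gives "xbtghoqqq".

xbtghoqqq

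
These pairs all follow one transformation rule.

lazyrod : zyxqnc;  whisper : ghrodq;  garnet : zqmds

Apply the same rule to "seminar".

dlhmzq

The rule is to shift every letter 1 place backward in the alphabet (wrapping around), then delete the first character.
"seminar" → "rdlhmzq" → "dlhmzq".
(Check on "garnet": → "fzqmds" → "zqmds" ✓)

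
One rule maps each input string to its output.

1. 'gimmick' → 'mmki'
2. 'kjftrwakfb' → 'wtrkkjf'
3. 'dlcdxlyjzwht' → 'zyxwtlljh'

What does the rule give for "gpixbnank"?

xpnnki

In each case the input is transformed by: sort the characters into reverse alphabetical order, then delete the last 3 characters.
For "gpixbnank", step one produces "xpnnkigba"; step two turns that into "xpnnki".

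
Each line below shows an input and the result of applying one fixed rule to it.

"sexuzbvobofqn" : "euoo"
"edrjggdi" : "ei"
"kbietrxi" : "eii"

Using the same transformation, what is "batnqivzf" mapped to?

The rule is to swap each adjacent pair of characters (1↔2, 3↔4, ...), then keep only the vowels.
Applying both steps to "batnqivzf": "abntiqzvf", then "ai".

ai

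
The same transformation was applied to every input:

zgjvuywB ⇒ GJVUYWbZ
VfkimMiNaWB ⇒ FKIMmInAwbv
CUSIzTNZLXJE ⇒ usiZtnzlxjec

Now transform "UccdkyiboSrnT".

Rule — flip the case of every letter, then move the first character to the end.
"UccdkyiboSrnT" → "uCCDKYIBOsRNt" → "CCDKYIBOsRNtu".
(Check on "CUSIzTNZLXJE": → "cusiZtnzlxje" → "usiZtnzlxjec" ✓)

CCDKYIBOsRNtu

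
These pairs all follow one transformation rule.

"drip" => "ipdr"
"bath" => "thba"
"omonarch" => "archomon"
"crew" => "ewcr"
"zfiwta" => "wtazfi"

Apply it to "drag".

Rule — swap the front and back halves of the string.
On "drag" that produces "agdr".

agdr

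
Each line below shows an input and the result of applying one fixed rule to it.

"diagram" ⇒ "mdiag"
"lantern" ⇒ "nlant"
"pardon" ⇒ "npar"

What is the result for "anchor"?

ranc

Rule — move the last 3 characters to the front (rotate right by 3), then delete the first 2 characters.
Working it through for "anchor": intermediate "horanc", final "ranc".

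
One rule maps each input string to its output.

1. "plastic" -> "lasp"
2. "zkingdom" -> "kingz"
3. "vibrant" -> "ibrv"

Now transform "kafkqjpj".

afkqk

In each case the input is transformed by: delete the last 3 characters, then move the first character to the end.
"kafkqjpj" → "kafkq" → "afkqk".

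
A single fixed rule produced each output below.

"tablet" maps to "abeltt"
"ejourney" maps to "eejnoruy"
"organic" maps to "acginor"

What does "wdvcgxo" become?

cdgovwx

The transformation: sort the characters into alphabetical order.
Doing the same to "wdvcgxo": "cdgovwx".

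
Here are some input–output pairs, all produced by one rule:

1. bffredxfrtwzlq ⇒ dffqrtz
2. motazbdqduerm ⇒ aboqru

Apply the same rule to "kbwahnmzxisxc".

abinxz

Each output is the input with this applied: keep every other character starting from the second (positions 2nd, 4th, 6th, ...), then sort the characters into alphabetical order.
Applying both steps to "kbwahnmzxisxc": "banzix", then "abinxz".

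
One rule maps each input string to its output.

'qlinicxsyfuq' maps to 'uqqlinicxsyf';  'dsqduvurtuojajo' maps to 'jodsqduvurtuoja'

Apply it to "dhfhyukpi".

pidhfhyuk

What's happening: move the last 2 characters to the front (rotate right by 2).
Doing the same to "dhfhyukpi": "pidhfhyuk".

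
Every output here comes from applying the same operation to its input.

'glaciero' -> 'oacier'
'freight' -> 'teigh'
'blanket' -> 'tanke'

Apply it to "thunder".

The transformation: delete the first 2 characters, then move the last character to the front.
For "thunder", step one produces "under"; step two turns that into "runde".

runde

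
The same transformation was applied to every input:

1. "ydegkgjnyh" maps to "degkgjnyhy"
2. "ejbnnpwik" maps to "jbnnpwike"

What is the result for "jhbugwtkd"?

hbugwtkdj

Each output is the input with this applied: move the first character to the end.
Doing the same to "jhbugwtkd": "hbugwtkdj".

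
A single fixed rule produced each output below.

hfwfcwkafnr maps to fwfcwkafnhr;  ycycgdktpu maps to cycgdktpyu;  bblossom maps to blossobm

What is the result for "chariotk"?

hariotck

The transformation: swap the first and last characters, then move the first character to the end.
Working it through for "chariotk": intermediate "khariotc", final "hariotck".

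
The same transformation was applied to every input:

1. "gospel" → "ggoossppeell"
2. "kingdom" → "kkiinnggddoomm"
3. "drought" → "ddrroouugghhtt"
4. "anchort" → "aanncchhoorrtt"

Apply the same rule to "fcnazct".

ffccnnaazzcctt

The pattern: double every character.
"fcnazct" → "ffccnnaazzcctt".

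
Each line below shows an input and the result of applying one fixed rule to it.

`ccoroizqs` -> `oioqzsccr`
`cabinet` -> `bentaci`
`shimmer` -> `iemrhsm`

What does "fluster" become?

Looking at the pairs, the operation is to swap each adjacent pair of characters (1↔2, 3↔4, ...), then move the first 3 characters to the end (rotate left by 3).
For "fluster" the result is "uetrlfs".

uetrlfs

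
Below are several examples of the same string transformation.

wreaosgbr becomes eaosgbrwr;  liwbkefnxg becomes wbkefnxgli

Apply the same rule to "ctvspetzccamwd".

The rule is to move the first 2 characters to the end (rotate left by 2).
Doing the same to "ctvspetzccamwd": "vspetzccamwdct".

vspetzccamwdct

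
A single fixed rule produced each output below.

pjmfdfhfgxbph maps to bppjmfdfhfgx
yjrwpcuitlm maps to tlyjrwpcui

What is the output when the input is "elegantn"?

ntelega

The transformation: delete the last character, then move the last 2 characters to the front (rotate right by 2).
Applying both steps to "elegantn": "elegant", then "ntelega".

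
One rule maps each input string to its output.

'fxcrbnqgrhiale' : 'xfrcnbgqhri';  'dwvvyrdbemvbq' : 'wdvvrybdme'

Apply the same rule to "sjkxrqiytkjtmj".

jsxkqryiktj

Each output is the input with this applied: delete the last 3 characters, then swap each adjacent pair of characters (1↔2, 3↔4, ...).
On "sjkxrqiytkjtmj" that produces "jsxkqryiktj".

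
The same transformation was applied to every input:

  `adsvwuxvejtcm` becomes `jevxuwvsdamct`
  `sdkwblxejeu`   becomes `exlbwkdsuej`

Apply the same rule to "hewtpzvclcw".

The pattern: move the last 3 characters to the front (rotate right by 3), then reverse the string.
Applying both steps to "hewtpzvclcw": "lcwhewtpzvc", then "cvzptwehwcl".

cvzptwehwcl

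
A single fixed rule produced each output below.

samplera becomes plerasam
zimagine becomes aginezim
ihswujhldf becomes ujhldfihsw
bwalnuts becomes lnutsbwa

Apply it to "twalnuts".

Each output is the input with this applied: move the last character to the front, then swap the front and back halves of the string.
For "twalnuts", step one produces "stwalnut"; step two turns that into "lnutstwa".
(Check on "bwalnuts": → "sbwalnut" → "lnutsbwa" ✓)

lnutstwa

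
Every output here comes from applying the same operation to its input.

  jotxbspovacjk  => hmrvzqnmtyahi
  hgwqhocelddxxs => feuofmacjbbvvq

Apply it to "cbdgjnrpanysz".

The pattern: shift every letter 2 places backward in the alphabet (wrapping around).
For "cbdgjnrpanysz" the result is "azbehlpnylwqx".

azbehlpnylwqx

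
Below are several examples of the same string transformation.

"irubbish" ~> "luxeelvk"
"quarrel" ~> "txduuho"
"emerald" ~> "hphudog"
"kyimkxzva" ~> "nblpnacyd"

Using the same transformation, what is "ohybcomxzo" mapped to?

The transformation: shift every letter 3 places forward in the alphabet (wrapping around).
On "ohybcomxzo" that produces "rkbefrpacr".

rkbefrpacr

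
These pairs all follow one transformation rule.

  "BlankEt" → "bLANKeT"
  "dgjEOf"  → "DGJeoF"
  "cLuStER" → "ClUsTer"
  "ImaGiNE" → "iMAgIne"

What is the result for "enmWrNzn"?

In each case the input is transformed by: flip the case of every letter.
"enmWrNzn" → "ENMwRnZN".

ENMwRnZN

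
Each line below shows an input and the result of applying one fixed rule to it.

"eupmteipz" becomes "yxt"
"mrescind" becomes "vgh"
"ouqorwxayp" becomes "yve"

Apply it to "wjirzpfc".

ndg

The transformation: keep one character in every 3, starting at position 2 (positions 2nd, 5th, 8th, ...), then shift every letter 4 places forward in the alphabet (wrapping around).
Starting from "wjirzpfc": after the first operation, "jzc"; after the second, "ndg".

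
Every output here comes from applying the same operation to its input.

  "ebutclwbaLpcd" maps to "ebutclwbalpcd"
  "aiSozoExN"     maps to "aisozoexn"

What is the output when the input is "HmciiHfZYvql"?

The pattern: convert every letter to lowercase.
For "HmciiHfZYvql" the result is "hmciihfzyvql".

hmciihfzyvql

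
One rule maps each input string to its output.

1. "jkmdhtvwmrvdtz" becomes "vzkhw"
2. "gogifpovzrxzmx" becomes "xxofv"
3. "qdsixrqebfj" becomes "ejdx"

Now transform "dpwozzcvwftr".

The pattern: keep one character in every 3, starting at position 2 (positions 2nd, 5th, 8th, ...), then move the last 2 characters to the front (rotate right by 2).
On "dpwozzcvwftr": the first step gives "pzvt", and the second then gives "vtpz".

vtpz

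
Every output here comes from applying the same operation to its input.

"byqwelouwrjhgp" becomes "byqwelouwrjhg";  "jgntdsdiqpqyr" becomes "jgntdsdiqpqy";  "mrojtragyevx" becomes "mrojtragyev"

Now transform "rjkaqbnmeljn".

rjkaqbnmelj

Each output is the input with this applied: delete the last character.
For "rjkaqbnmeljn" the result is "rjkaqbnmelj".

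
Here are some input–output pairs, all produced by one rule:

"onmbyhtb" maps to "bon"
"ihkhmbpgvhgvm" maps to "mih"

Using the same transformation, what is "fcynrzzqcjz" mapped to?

Rule — move the last character to the front, then keep only the first 3 characters.
Starting from "fcynrzzqcjz": after the first operation, "zfcynrzzqcj"; after the second, "zfc".

zfc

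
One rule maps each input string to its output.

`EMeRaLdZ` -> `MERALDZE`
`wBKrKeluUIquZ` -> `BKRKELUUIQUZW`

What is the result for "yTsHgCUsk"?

Rule — move the first character to the end, then convert every letter to uppercase.
On "yTsHgCUsk": the first step gives "TsHgCUsky", and the second then gives "TSHGCUSKY".

TSHGCUSKY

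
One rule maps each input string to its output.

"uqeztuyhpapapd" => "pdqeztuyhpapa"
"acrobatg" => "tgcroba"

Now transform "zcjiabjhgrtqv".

qvcjiabjhgrt

Rule — delete the first character, then move the last 2 characters to the front (rotate right by 2).
"zcjiabjhgrtqv" → "cjiabjhgrtqv" → "qvcjiabjhgrt".
(Check on "acrobatg": → "crobatg" → "tgcroba" ✓)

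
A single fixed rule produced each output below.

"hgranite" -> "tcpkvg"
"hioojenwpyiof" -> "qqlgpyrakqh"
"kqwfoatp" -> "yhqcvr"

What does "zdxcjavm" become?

zelcxo

Each output is the input with this applied: shift every letter 2 places forward in the alphabet (wrapping around), then delete the first 2 characters.
On "zdxcjavm" that produces "zelcxo".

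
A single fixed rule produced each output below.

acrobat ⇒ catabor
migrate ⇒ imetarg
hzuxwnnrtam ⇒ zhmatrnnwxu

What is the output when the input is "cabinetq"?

In each case the input is transformed by: reverse the string, then move the last 2 characters to the front (rotate right by 2).
Applying both steps to "cabinetq": "qtenibac", then "acqtenib".
(Check on "hzuxwnnrtam": → "matrnnwxuzh" → "zhmatrnnwxu" ✓)

acqtenib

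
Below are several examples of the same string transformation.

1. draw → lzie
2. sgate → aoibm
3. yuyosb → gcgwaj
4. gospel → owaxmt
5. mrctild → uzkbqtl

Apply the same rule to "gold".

The transformation: shift every letter 8 places forward in the alphabet (wrapping around).
So "gold" becomes "owtl".

owtl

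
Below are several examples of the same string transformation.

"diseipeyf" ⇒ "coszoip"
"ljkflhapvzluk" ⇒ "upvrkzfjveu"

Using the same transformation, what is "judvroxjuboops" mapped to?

The pattern: delete the first 2 characters, then shift every letter 10 places forward in the alphabet (wrapping around).
Applying both steps to "judvroxjuboops": "dvroxjuboops", then "nfbyhtelyyzc".

nfbyhtelyyzc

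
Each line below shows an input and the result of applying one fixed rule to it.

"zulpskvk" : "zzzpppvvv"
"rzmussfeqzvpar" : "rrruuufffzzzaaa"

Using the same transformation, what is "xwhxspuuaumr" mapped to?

The transformation: keep one character in every 3, starting at position 1 (positions 1st, 4th, 7th, ...), then repeat every character 3 times.
Starting from "xwhxspuuaumr": after the first operation, "xxuu"; after the second, "xxxxxxuuuuuu".

xxxxxxuuuuuu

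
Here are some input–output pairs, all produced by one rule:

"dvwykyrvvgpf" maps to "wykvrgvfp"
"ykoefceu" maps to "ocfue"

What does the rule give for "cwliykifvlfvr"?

lkyfilvvfr

The transformation: swap each adjacent pair of characters (1↔2, 3↔4, ...), then delete the first 3 characters.
Working it through for "cwliykifvlfvr": intermediate "wcilkyfilvvfr", final "lkyfilvvfr".
(Check on "ykoefceu": → "kyeocfue" → "ocfue" ✓)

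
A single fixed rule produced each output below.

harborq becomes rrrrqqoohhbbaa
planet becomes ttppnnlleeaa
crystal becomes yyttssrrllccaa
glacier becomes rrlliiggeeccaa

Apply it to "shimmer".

The rule is to double every character, then sort the characters into reverse alphabetical order.
Working it through for "shimmer": intermediate "sshhiimmmmeerr", final "ssrrmmmmiihhee".

ssrrmmmmiihhee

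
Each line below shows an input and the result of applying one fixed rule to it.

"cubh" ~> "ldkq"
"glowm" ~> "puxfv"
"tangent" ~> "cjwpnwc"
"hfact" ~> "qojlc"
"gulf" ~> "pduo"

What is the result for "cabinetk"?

What's happening: shift every letter 9 places forward in the alphabet (wrapping around).
Doing the same to "cabinetk": "ljkrwnct".

ljkrwnct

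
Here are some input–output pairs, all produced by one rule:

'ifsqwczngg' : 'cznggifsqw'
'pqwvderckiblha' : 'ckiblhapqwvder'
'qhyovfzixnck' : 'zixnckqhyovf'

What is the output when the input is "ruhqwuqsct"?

In each case the input is transformed by: swap the front and back halves of the string.
So "ruhqwuqsct" becomes "uqsctruhqw".

uqsctruhqw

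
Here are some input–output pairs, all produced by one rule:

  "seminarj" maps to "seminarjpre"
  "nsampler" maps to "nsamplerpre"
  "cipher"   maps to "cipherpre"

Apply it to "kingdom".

kingdompre

Rule — append "pre".
"kingdom" → "kingdompre".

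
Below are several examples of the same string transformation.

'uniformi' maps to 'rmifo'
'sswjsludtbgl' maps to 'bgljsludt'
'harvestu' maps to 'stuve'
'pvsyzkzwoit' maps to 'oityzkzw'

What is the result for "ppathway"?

wayth

What's happening: delete the first 3 characters, then move the last 3 characters to the front (rotate right by 3).
Starting from "ppathway": after the first operation, "thway"; after the second, "wayth".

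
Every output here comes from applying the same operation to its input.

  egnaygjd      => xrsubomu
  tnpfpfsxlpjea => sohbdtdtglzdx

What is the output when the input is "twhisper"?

sfhkvwgd

Rule — shift every letter 12 places backward in the alphabet (wrapping around), then move the last 2 characters to the front (rotate right by 2).
Starting from "twhisper": after the first operation, "hkvwgdsf"; after the second, "sfhkvwgd".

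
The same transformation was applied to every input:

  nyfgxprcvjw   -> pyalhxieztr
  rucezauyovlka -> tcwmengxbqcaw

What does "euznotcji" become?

The pattern: shift every letter 2 places forward in the alphabet (wrapping around), then take characters alternately from the front and the back (1st, last, 2nd, 2nd-last, ...).
On "euznotcji": the first step gives "gwbpqvelk", and the second then gives "gkwlbepvq".

gkwlbepvq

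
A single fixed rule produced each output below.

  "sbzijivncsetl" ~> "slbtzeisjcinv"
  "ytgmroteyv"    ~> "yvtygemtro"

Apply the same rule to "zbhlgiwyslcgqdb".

zbbdhqlggcilwsy

Looking at the pairs, the operation is to take characters alternately from the front and the back (1st, last, 2nd, 2nd-last, ...).
Doing the same to "zbhlgiwyslcgqdb": "zbbdhqlggcilwsy".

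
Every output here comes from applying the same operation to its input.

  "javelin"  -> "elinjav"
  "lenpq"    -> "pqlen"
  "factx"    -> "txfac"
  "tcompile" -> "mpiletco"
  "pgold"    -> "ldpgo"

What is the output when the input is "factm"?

The pattern: move the first 3 characters to the end (rotate left by 3).
"factm" → "tmfac".

tmfac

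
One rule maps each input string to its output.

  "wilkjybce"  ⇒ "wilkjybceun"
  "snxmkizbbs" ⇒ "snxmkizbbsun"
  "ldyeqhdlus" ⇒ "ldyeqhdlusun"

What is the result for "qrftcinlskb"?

qrftcinlskbun

What's happening: append "un".
Applying that to "qrftcinlskb" gives "qrftcinlskbun".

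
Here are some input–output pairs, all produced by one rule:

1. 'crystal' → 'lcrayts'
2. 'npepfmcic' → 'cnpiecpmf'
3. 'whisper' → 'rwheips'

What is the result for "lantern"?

What's happening: swap the first and last characters, then take characters alternately from the front and the back (1st, last, 2nd, 2nd-last, ...).
For "lantern" the result is "nlarnet".

nlarnet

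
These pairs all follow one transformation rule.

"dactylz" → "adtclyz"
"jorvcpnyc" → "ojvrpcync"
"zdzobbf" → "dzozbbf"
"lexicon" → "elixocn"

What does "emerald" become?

What's happening: swap each adjacent pair of characters (1↔2, 3↔4, ...).
Doing the same to "emerald": "merelad".

merelad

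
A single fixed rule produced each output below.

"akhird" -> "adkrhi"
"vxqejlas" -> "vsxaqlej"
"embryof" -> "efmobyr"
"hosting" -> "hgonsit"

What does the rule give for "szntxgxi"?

Rule — take characters alternately from the front and the back (1st, last, 2nd, 2nd-last, ...).
"szntxgxi" → "sizxngtx".

sizxngtx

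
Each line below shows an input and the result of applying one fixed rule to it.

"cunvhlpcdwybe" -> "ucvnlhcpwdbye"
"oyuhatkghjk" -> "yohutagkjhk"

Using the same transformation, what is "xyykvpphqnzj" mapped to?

yxkypvhpnqjz

The rule is to swap each adjacent pair of characters (1↔2, 3↔4, ...).
So "xyykvpphqnzj" becomes "yxkypvhpnqjz".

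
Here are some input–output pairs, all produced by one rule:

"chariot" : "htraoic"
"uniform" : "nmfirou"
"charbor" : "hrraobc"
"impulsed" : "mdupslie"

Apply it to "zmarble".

meralbz

The pattern: swap the first and last characters, then swap each adjacent pair of characters (1↔2, 3↔4, ...).
Starting from "zmarble": after the first operation, "emarblz"; after the second, "meralbz".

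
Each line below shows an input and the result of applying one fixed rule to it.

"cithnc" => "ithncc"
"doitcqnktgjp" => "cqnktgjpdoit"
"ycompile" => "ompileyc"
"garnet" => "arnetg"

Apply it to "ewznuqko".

znuqkoew

Each output is the input with this applied: move the last 2 characters to the front (rotate right by 2), then swap the front and back halves of the string.
Applying both steps to "ewznuqko": "koewznuq", then "znuqkoew".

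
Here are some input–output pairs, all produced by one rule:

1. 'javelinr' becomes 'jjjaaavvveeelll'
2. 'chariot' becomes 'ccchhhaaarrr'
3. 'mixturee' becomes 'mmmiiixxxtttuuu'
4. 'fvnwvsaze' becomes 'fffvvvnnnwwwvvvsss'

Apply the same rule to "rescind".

rrreeesssccc

The pattern: delete the last 3 characters, then repeat every character 3 times.
Working it through for "rescind": intermediate "resc", final "rrreeesssccc".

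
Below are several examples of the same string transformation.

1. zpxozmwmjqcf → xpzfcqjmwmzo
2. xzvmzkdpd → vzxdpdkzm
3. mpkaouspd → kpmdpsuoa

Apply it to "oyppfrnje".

The pattern: move the first 3 characters to the end (rotate left by 3), then reverse the string.
Applying both steps to "oyppfrnje": "pfrnjeoyp", then "pyoejnrfp".

pyoejnrfp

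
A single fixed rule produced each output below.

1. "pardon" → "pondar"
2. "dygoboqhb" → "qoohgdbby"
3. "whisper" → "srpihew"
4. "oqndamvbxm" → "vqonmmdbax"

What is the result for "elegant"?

The rule is to sort the characters into reverse alphabetical order, then move the first character to the end.
Working it through for "elegant": intermediate "tnlgeea", final "nlgeeat".

nlgeeat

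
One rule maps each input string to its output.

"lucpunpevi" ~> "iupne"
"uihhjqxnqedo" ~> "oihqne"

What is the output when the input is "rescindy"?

yecn

The transformation: move the last character to the front, then keep every other character starting from the first (positions 1st, 3rd, 5th, ...).
Applying both steps to "rescindy": "yrescind", then "yecn".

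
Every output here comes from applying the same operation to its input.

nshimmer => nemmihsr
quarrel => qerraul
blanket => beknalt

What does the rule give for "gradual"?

In each case the input is transformed by: swap the first and last characters, then reverse the string.
For "gradual" the result is "gaudarl".

gaudarl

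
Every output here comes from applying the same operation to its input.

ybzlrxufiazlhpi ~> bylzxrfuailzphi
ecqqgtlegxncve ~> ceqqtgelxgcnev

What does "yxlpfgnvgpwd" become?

The rule is to swap each adjacent pair of characters (1↔2, 3↔4, ...).
"yxlpfgnvgpwd" → "xyplgfvnpgdw".

xyplgfvnpgdw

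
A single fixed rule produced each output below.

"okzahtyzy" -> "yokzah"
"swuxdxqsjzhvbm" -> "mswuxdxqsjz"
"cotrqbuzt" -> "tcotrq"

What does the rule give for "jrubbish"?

In each case the input is transformed by: move the last character to the front, then delete the last 3 characters.
For "jrubbish", step one produces "hjrubbis"; step two turns that into "hjrub".

hjrub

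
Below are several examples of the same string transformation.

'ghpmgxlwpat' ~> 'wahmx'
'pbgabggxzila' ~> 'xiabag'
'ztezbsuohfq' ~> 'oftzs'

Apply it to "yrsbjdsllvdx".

lvxrbd

Each output is the input with this applied: keep every other character starting from the second (positions 2nd, 4th, 6th, ...), then move the first 3 characters to the end (rotate left by 3).
Applying both steps to "yrsbjdsllvdx": "rbdlvx", then "lvxrbd".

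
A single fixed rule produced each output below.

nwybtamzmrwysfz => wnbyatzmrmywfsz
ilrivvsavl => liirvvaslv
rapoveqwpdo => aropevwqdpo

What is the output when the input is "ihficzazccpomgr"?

hiifzczaccopgmr

In each case the input is transformed by: swap each adjacent pair of characters (1↔2, 3↔4, ...).
On "ihficzazccpomgr" that produces "hiifzczaccopgmr".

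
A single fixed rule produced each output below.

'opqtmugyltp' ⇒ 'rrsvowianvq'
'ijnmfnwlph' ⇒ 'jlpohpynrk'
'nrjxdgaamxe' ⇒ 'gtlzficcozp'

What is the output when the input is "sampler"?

Rule — shift every letter 2 places forward in the alphabet (wrapping around), then swap the first and last characters.
Working it through for "sampler": intermediate "ucorngt", final "tcorngu".

tcorngu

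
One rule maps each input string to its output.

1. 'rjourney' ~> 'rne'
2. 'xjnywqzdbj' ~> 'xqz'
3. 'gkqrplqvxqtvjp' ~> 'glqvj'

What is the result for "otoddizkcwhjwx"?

Rule — swap each adjacent pair of characters (1↔2, 3↔4, ...), then keep one character in every 3, starting at position 2 (positions 2nd, 5th, 8th, ...).
"otoddizkcwhjwx" → "todoidkzwcjhxw" → "oizjw".

oizjw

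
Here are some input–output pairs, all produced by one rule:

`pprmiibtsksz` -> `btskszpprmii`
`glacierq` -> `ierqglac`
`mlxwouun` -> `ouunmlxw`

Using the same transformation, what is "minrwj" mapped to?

rwjmin

Each output is the input with this applied: swap the front and back halves of the string.
So "minrwj" becomes "rwjmin".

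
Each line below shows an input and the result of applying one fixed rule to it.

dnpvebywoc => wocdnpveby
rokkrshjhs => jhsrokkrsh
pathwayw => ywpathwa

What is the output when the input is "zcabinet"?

etzcabin

Each output is the input with this applied: swap the front and back halves of the string, then move the first 2 characters to the end (rotate left by 2).
"zcabinet" → "etzcabin".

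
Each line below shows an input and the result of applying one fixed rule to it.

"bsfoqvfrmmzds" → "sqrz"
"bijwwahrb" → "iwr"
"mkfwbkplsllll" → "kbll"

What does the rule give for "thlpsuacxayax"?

hscy

The rule is to keep one character in every 3, starting at position 2 (positions 2nd, 5th, 8th, ...).
On "thlpsuacxayax" that produces "hscy".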